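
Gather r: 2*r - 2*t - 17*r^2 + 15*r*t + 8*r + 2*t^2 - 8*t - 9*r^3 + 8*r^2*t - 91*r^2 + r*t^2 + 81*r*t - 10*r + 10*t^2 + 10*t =-9*r^3 + r^2*(8*t - 108) + r*(t^2 + 96*t) + 12*t^2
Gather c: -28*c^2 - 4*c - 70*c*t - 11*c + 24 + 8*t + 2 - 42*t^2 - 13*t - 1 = -28*c^2 + c*(-70*t - 15) - 42*t^2 - 5*t + 25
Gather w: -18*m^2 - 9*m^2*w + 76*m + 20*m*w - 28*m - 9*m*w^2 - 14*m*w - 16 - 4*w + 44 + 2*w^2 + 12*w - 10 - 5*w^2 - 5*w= -18*m^2 + 48*m + w^2*(-9*m - 3) + w*(-9*m^2 + 6*m + 3) + 18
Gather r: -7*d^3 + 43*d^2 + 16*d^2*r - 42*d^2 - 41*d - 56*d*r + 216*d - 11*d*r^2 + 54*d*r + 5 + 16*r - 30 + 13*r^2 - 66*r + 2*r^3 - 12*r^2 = -7*d^3 + d^2 + 175*d + 2*r^3 + r^2*(1 - 11*d) + r*(16*d^2 - 2*d - 50) - 25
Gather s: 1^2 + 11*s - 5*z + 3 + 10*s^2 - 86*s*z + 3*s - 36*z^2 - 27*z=10*s^2 + s*(14 - 86*z) - 36*z^2 - 32*z + 4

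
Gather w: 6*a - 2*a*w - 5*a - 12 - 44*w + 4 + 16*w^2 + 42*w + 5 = a + 16*w^2 + w*(-2*a - 2) - 3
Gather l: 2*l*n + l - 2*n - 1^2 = l*(2*n + 1) - 2*n - 1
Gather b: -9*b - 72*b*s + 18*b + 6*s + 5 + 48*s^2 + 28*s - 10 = b*(9 - 72*s) + 48*s^2 + 34*s - 5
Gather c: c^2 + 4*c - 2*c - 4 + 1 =c^2 + 2*c - 3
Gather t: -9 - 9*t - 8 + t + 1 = -8*t - 16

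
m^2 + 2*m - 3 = (m - 1)*(m + 3)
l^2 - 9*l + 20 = (l - 5)*(l - 4)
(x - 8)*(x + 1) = x^2 - 7*x - 8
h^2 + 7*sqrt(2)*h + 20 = (h + 2*sqrt(2))*(h + 5*sqrt(2))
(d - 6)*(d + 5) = d^2 - d - 30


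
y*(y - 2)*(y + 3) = y^3 + y^2 - 6*y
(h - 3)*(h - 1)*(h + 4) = h^3 - 13*h + 12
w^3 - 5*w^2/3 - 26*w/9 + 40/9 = (w - 2)*(w - 4/3)*(w + 5/3)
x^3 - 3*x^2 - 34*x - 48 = (x - 8)*(x + 2)*(x + 3)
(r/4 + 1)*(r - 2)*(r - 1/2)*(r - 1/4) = r^4/4 + 5*r^3/16 - 75*r^2/32 + 25*r/16 - 1/4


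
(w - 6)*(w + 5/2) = w^2 - 7*w/2 - 15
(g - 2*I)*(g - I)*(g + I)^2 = g^4 - I*g^3 + 3*g^2 - I*g + 2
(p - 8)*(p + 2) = p^2 - 6*p - 16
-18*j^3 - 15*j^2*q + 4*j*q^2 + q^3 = (-3*j + q)*(j + q)*(6*j + q)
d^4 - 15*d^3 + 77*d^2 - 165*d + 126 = (d - 7)*(d - 3)^2*(d - 2)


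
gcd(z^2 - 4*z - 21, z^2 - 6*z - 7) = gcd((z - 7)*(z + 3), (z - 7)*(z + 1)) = z - 7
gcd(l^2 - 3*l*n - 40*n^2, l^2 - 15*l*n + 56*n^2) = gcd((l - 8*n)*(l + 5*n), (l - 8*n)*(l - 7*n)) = l - 8*n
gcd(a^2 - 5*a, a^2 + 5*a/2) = a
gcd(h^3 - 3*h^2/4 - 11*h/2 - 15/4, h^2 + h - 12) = h - 3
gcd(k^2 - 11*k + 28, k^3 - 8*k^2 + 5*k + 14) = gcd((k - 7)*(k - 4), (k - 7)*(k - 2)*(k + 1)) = k - 7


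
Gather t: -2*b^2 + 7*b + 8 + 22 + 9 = -2*b^2 + 7*b + 39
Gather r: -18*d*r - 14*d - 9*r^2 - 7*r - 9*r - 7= -14*d - 9*r^2 + r*(-18*d - 16) - 7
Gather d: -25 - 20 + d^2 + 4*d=d^2 + 4*d - 45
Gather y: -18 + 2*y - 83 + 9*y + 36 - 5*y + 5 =6*y - 60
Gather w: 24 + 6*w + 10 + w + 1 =7*w + 35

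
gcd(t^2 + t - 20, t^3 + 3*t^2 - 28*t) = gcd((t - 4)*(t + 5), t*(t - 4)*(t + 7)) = t - 4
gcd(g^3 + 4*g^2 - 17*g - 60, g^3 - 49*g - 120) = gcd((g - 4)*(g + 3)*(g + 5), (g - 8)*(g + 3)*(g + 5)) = g^2 + 8*g + 15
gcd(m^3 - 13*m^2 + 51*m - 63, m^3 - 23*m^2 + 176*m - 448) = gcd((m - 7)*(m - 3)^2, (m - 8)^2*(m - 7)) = m - 7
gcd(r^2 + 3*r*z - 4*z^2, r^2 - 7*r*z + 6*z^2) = -r + z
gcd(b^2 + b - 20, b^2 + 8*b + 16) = 1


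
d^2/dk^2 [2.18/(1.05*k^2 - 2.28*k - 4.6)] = (4.8069*k^2 - 10.43784*k - 2.18*(2.1*k - 2.28)*(4.2*k - 4.56) - 21.0588)/(-1.05*k^2 + 2.28*k + 4.6)^3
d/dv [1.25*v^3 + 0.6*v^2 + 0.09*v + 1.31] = 3.75*v^2 + 1.2*v + 0.09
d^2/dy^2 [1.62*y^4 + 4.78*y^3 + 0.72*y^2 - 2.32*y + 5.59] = 19.44*y^2 + 28.68*y + 1.44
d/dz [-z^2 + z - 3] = 1 - 2*z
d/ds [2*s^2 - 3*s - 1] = 4*s - 3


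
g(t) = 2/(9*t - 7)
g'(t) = -18/(9*t - 7)^2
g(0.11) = -0.33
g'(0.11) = -0.50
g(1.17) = 0.57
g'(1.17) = -1.44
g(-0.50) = -0.17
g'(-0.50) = -0.14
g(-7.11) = -0.03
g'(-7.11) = -0.00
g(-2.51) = -0.07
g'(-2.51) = -0.02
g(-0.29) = -0.21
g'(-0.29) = -0.19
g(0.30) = -0.47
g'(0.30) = -0.97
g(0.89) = 1.98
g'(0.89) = -17.65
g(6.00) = 0.04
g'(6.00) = -0.00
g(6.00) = 0.04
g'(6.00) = -0.00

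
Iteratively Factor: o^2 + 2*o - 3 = (o - 1)*(o + 3)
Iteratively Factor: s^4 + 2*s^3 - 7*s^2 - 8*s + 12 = (s - 1)*(s^3 + 3*s^2 - 4*s - 12) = (s - 2)*(s - 1)*(s^2 + 5*s + 6) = (s - 2)*(s - 1)*(s + 2)*(s + 3)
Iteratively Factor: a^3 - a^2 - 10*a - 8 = (a + 2)*(a^2 - 3*a - 4) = (a - 4)*(a + 2)*(a + 1)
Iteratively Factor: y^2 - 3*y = (y - 3)*(y)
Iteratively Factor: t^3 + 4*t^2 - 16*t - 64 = (t + 4)*(t^2 - 16) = (t + 4)^2*(t - 4)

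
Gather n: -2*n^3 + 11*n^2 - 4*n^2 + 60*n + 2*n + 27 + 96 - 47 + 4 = -2*n^3 + 7*n^2 + 62*n + 80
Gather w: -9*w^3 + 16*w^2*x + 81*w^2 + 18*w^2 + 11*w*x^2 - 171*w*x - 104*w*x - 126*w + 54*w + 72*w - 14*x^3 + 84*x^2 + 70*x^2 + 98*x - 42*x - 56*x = -9*w^3 + w^2*(16*x + 99) + w*(11*x^2 - 275*x) - 14*x^3 + 154*x^2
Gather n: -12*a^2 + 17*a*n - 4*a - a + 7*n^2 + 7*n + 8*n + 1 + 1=-12*a^2 - 5*a + 7*n^2 + n*(17*a + 15) + 2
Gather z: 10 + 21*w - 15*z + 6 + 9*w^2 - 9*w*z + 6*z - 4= 9*w^2 + 21*w + z*(-9*w - 9) + 12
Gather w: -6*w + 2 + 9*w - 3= 3*w - 1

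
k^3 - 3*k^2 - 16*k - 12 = (k - 6)*(k + 1)*(k + 2)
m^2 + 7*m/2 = m*(m + 7/2)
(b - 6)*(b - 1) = b^2 - 7*b + 6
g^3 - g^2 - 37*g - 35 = (g - 7)*(g + 1)*(g + 5)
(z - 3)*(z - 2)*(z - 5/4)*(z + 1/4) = z^4 - 6*z^3 + 171*z^2/16 - 71*z/16 - 15/8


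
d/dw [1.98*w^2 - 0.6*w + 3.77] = 3.96*w - 0.6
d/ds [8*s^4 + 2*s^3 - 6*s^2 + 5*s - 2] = 32*s^3 + 6*s^2 - 12*s + 5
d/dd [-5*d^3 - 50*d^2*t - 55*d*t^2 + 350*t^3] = -15*d^2 - 100*d*t - 55*t^2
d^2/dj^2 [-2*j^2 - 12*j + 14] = -4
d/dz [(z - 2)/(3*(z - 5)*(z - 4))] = (-z^2 + 4*z + 2)/(3*(z^4 - 18*z^3 + 121*z^2 - 360*z + 400))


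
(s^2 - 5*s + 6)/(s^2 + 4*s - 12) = (s - 3)/(s + 6)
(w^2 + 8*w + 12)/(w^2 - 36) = (w + 2)/(w - 6)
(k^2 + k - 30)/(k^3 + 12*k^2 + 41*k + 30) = (k - 5)/(k^2 + 6*k + 5)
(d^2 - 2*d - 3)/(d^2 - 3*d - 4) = (d - 3)/(d - 4)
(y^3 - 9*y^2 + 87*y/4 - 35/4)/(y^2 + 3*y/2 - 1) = (2*y^2 - 17*y + 35)/(2*(y + 2))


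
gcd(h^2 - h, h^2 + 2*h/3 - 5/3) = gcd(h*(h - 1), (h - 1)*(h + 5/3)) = h - 1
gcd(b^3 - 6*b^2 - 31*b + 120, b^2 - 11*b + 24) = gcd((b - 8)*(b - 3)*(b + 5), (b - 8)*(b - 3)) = b^2 - 11*b + 24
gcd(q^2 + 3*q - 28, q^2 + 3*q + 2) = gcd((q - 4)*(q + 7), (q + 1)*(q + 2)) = 1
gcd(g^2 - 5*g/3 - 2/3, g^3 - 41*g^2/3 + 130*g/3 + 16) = g + 1/3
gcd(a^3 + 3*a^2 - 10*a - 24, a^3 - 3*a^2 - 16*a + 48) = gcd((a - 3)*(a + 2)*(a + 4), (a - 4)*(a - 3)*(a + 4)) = a^2 + a - 12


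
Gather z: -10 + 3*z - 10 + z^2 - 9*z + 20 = z^2 - 6*z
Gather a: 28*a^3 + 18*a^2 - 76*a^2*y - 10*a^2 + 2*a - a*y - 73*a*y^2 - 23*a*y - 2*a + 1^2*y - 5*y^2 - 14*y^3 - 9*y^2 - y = 28*a^3 + a^2*(8 - 76*y) + a*(-73*y^2 - 24*y) - 14*y^3 - 14*y^2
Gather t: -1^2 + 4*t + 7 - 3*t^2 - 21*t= -3*t^2 - 17*t + 6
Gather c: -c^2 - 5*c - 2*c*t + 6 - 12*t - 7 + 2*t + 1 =-c^2 + c*(-2*t - 5) - 10*t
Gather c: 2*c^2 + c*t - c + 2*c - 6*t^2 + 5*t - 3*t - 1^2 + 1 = 2*c^2 + c*(t + 1) - 6*t^2 + 2*t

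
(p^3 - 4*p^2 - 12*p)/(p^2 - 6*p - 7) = p*(-p^2 + 4*p + 12)/(-p^2 + 6*p + 7)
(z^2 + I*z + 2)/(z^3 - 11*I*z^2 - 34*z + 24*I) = (z + 2*I)/(z^2 - 10*I*z - 24)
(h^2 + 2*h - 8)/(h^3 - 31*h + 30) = (h^2 + 2*h - 8)/(h^3 - 31*h + 30)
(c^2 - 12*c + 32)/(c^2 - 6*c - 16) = (c - 4)/(c + 2)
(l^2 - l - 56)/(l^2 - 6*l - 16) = (l + 7)/(l + 2)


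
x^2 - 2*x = x*(x - 2)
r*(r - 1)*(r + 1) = r^3 - r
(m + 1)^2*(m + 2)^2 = m^4 + 6*m^3 + 13*m^2 + 12*m + 4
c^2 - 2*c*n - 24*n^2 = (c - 6*n)*(c + 4*n)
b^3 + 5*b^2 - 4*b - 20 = (b - 2)*(b + 2)*(b + 5)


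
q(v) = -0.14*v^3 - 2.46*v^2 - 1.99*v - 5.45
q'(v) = -0.42*v^2 - 4.92*v - 1.99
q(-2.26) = -11.90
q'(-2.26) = 6.98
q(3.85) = -57.56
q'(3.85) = -27.16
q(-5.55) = -46.25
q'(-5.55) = 12.38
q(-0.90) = -5.55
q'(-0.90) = 2.10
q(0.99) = -9.97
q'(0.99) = -7.27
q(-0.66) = -5.17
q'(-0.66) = 1.07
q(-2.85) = -16.52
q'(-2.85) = 8.62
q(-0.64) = -5.15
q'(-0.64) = 0.99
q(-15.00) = -56.60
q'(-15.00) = -22.69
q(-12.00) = -93.89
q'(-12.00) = -3.43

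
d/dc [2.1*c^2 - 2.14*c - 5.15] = 4.2*c - 2.14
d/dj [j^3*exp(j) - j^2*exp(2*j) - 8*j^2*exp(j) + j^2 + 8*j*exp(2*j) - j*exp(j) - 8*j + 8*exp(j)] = j^3*exp(j) - 2*j^2*exp(2*j) - 5*j^2*exp(j) + 14*j*exp(2*j) - 17*j*exp(j) + 2*j + 8*exp(2*j) + 7*exp(j) - 8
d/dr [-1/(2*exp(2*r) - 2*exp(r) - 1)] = (4*exp(r) - 2)*exp(r)/(-2*exp(2*r) + 2*exp(r) + 1)^2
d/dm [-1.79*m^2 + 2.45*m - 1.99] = 2.45 - 3.58*m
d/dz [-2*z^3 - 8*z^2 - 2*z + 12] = -6*z^2 - 16*z - 2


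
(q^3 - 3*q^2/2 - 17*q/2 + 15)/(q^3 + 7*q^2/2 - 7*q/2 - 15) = (2*q - 5)/(2*q + 5)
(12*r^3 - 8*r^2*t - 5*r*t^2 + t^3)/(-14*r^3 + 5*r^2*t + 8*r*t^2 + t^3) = (-6*r + t)/(7*r + t)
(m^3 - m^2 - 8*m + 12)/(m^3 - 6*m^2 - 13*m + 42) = (m - 2)/(m - 7)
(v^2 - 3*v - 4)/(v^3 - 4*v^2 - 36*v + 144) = (v + 1)/(v^2 - 36)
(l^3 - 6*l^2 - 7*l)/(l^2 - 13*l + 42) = l*(l + 1)/(l - 6)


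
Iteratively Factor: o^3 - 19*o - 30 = (o + 3)*(o^2 - 3*o - 10) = (o + 2)*(o + 3)*(o - 5)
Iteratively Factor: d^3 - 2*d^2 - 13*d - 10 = (d - 5)*(d^2 + 3*d + 2) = (d - 5)*(d + 1)*(d + 2)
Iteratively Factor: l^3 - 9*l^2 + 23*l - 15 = (l - 5)*(l^2 - 4*l + 3) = (l - 5)*(l - 1)*(l - 3)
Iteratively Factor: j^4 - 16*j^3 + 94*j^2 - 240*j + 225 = (j - 5)*(j^3 - 11*j^2 + 39*j - 45) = (j - 5)^2*(j^2 - 6*j + 9) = (j - 5)^2*(j - 3)*(j - 3)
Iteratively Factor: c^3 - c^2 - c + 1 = (c - 1)*(c^2 - 1) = (c - 1)^2*(c + 1)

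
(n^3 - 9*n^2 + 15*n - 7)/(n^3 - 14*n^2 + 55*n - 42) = (n - 1)/(n - 6)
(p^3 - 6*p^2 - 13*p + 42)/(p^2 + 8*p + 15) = (p^2 - 9*p + 14)/(p + 5)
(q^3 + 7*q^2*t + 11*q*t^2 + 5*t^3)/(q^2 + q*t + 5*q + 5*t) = (q^2 + 6*q*t + 5*t^2)/(q + 5)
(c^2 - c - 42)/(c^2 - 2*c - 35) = (c + 6)/(c + 5)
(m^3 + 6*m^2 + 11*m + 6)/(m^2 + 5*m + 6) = m + 1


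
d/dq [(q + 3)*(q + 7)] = 2*q + 10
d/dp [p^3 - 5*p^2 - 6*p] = 3*p^2 - 10*p - 6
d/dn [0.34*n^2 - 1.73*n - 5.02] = 0.68*n - 1.73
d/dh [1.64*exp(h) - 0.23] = 1.64*exp(h)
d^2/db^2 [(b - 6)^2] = 2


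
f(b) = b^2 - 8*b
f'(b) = 2*b - 8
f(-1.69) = 16.38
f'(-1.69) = -11.38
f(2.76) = -14.46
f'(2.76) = -2.48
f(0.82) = -5.89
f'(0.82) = -6.36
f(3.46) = -15.71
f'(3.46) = -1.08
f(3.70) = -15.91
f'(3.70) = -0.60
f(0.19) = -1.48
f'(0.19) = -7.62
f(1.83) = -11.29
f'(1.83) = -4.34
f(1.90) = -11.59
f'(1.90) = -4.20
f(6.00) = -12.00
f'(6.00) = 4.00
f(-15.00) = 345.00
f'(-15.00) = -38.00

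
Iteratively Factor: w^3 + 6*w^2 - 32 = (w + 4)*(w^2 + 2*w - 8) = (w + 4)^2*(w - 2)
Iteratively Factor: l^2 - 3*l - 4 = (l - 4)*(l + 1)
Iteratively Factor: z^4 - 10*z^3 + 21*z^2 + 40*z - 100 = (z - 5)*(z^3 - 5*z^2 - 4*z + 20) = (z - 5)*(z - 2)*(z^2 - 3*z - 10) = (z - 5)*(z - 2)*(z + 2)*(z - 5)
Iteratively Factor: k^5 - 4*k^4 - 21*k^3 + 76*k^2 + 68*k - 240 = (k - 3)*(k^4 - k^3 - 24*k^2 + 4*k + 80) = (k - 3)*(k + 4)*(k^3 - 5*k^2 - 4*k + 20) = (k - 5)*(k - 3)*(k + 4)*(k^2 - 4) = (k - 5)*(k - 3)*(k - 2)*(k + 4)*(k + 2)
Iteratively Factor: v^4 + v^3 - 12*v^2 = (v)*(v^3 + v^2 - 12*v) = v*(v + 4)*(v^2 - 3*v) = v^2*(v + 4)*(v - 3)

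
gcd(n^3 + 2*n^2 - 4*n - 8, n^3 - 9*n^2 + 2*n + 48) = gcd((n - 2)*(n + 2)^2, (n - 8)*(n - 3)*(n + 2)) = n + 2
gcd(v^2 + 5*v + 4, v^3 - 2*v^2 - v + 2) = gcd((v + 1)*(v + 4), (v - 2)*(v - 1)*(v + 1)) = v + 1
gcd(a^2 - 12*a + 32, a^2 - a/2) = 1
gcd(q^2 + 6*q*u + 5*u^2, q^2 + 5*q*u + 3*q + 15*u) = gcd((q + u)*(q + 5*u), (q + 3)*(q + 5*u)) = q + 5*u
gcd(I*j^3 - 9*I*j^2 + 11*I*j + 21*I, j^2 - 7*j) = j - 7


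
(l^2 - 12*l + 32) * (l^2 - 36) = l^4 - 12*l^3 - 4*l^2 + 432*l - 1152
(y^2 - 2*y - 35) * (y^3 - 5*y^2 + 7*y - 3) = y^5 - 7*y^4 - 18*y^3 + 158*y^2 - 239*y + 105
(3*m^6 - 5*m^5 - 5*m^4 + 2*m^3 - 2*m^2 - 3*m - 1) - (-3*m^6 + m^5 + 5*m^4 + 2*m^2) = 6*m^6 - 6*m^5 - 10*m^4 + 2*m^3 - 4*m^2 - 3*m - 1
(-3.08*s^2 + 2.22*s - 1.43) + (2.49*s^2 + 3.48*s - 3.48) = -0.59*s^2 + 5.7*s - 4.91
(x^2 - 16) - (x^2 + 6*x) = -6*x - 16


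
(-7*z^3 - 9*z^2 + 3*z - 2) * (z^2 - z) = -7*z^5 - 2*z^4 + 12*z^3 - 5*z^2 + 2*z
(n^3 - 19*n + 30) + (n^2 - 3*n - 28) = n^3 + n^2 - 22*n + 2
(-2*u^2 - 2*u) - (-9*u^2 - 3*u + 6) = 7*u^2 + u - 6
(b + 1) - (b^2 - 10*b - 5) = -b^2 + 11*b + 6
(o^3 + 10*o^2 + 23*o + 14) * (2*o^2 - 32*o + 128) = 2*o^5 - 12*o^4 - 146*o^3 + 572*o^2 + 2496*o + 1792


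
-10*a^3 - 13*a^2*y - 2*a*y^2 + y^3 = (-5*a + y)*(a + y)*(2*a + y)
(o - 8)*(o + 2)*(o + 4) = o^3 - 2*o^2 - 40*o - 64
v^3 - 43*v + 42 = (v - 6)*(v - 1)*(v + 7)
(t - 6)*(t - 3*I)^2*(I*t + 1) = I*t^4 + 7*t^3 - 6*I*t^3 - 42*t^2 - 15*I*t^2 - 9*t + 90*I*t + 54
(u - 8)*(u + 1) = u^2 - 7*u - 8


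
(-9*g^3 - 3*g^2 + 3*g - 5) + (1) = -9*g^3 - 3*g^2 + 3*g - 4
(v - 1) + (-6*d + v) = -6*d + 2*v - 1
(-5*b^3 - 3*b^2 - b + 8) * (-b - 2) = 5*b^4 + 13*b^3 + 7*b^2 - 6*b - 16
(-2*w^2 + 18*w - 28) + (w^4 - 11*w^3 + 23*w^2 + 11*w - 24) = w^4 - 11*w^3 + 21*w^2 + 29*w - 52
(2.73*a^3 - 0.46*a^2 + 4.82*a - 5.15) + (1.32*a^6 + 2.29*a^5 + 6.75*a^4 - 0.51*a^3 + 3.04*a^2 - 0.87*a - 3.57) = 1.32*a^6 + 2.29*a^5 + 6.75*a^4 + 2.22*a^3 + 2.58*a^2 + 3.95*a - 8.72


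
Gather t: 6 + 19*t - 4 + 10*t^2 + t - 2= 10*t^2 + 20*t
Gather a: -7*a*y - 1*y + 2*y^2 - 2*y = -7*a*y + 2*y^2 - 3*y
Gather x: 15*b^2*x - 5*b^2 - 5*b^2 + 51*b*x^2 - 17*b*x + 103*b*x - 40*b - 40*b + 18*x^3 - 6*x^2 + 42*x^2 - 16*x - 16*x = -10*b^2 - 80*b + 18*x^3 + x^2*(51*b + 36) + x*(15*b^2 + 86*b - 32)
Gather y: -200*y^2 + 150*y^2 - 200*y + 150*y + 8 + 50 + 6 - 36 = -50*y^2 - 50*y + 28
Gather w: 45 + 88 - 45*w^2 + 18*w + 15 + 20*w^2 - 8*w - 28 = -25*w^2 + 10*w + 120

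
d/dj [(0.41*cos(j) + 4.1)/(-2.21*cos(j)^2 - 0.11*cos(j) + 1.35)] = (0.9061*sin(j)^2 - 18.122*cos(j) - 1.9106)*sin(j)/(2.21*cos(j)^2 + 0.11*cos(j) - 1.35)^2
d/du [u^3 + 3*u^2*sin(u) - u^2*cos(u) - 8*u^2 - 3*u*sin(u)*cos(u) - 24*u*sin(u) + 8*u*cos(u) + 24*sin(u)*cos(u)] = u^2*sin(u) + 3*u^2*cos(u) + 3*u^2 - 2*u*sin(u) - 26*u*cos(u) - 3*u*cos(2*u) - 16*u - 24*sin(u) - 3*sin(2*u)/2 + 8*cos(u) + 24*cos(2*u)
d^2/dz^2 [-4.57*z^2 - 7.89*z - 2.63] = -9.14000000000000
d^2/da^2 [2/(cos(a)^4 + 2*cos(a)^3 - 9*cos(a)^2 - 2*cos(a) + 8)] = -(4*(-15*cos(a) + 3*cos(2*a) + cos(3*a) + 1)^2*sin(a)^2 - (-8*(cos(2*a) - 1)^2 + cos(a) + 16*cos(2*a) - 9*cos(3*a) + 12)*(cos(a)^4 + 2*cos(a)^3 - 9*cos(a)^2 - 2*cos(a) + 8))/((cos(a) - 2)^3*(cos(a) + 4)^3*sin(a)^6)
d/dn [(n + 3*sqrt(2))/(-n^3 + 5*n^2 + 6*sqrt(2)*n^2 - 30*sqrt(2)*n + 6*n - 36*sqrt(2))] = (-n^3 + 5*n^2 + 6*sqrt(2)*n^2 - 30*sqrt(2)*n + 6*n - (n + 3*sqrt(2))*(-3*n^2 + 10*n + 12*sqrt(2)*n - 30*sqrt(2) + 6) - 36*sqrt(2))/(n^3 - 6*sqrt(2)*n^2 - 5*n^2 - 6*n + 30*sqrt(2)*n + 36*sqrt(2))^2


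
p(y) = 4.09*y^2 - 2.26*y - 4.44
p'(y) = 8.18*y - 2.26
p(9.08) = 312.24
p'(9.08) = 72.01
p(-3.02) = 39.69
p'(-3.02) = -26.96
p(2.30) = 12.00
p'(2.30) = 16.55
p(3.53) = 38.55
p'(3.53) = 26.62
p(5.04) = 88.06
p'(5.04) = 38.97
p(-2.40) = 24.54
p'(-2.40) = -21.89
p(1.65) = 2.97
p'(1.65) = 11.24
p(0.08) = -4.59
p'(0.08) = -1.61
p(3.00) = 25.59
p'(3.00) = 22.28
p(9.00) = 306.51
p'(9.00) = 71.36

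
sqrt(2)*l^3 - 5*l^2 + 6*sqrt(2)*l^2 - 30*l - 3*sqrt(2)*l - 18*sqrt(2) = (l + 6)*(l - 3*sqrt(2))*(sqrt(2)*l + 1)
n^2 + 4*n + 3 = (n + 1)*(n + 3)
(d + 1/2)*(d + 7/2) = d^2 + 4*d + 7/4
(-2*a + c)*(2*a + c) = -4*a^2 + c^2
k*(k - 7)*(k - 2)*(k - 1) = k^4 - 10*k^3 + 23*k^2 - 14*k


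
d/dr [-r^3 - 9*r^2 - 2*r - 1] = -3*r^2 - 18*r - 2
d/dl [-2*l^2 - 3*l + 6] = -4*l - 3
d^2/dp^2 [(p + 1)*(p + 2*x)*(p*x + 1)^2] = 12*p^2*x^2 + 12*p*x^3 + 6*p*x^2 + 12*p*x + 4*x^3 + 8*x^2 + 4*x + 2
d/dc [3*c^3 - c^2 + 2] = c*(9*c - 2)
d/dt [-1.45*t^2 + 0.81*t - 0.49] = 0.81 - 2.9*t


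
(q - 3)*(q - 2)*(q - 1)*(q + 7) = q^4 + q^3 - 31*q^2 + 71*q - 42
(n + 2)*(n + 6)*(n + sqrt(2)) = n^3 + sqrt(2)*n^2 + 8*n^2 + 8*sqrt(2)*n + 12*n + 12*sqrt(2)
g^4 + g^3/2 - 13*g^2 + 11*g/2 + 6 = (g - 3)*(g - 1)*(g + 1/2)*(g + 4)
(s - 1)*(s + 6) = s^2 + 5*s - 6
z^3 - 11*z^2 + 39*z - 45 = (z - 5)*(z - 3)^2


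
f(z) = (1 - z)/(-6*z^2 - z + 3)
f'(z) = (1 - z)*(12*z + 1)/(-6*z^2 - z + 3)^2 - 1/(-6*z^2 - z + 3)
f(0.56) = 0.79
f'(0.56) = 9.10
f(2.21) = 0.04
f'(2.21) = -0.01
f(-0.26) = 0.44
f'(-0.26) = -0.68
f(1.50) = 0.04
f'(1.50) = 0.02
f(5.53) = 0.02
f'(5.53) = -0.00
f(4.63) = 0.03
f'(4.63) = -0.00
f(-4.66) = -0.05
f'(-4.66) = -0.01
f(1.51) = 0.04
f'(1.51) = 0.02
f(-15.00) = -0.01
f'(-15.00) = 0.00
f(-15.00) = -0.01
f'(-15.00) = 0.00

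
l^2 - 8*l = l*(l - 8)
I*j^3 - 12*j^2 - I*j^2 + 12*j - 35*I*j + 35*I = (j + 5*I)*(j + 7*I)*(I*j - I)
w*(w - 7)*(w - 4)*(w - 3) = w^4 - 14*w^3 + 61*w^2 - 84*w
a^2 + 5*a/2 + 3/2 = (a + 1)*(a + 3/2)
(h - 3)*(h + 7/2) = h^2 + h/2 - 21/2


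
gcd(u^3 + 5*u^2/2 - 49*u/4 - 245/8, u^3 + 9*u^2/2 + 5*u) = u + 5/2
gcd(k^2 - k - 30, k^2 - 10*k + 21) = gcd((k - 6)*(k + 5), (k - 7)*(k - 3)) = 1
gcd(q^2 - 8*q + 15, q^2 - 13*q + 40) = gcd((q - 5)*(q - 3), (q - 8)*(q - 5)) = q - 5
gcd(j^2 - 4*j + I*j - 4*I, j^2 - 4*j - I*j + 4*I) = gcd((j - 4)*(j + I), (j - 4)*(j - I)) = j - 4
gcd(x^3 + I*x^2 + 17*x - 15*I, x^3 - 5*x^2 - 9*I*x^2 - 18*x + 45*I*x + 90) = x - 3*I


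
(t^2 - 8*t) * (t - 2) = t^3 - 10*t^2 + 16*t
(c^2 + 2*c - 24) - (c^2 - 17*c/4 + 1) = 25*c/4 - 25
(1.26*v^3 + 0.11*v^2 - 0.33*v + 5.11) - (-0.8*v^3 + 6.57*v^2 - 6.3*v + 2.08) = 2.06*v^3 - 6.46*v^2 + 5.97*v + 3.03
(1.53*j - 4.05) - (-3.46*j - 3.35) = 4.99*j - 0.7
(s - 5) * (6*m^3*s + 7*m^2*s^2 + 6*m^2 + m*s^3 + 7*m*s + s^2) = 6*m^3*s^2 - 30*m^3*s + 7*m^2*s^3 - 35*m^2*s^2 + 6*m^2*s - 30*m^2 + m*s^4 - 5*m*s^3 + 7*m*s^2 - 35*m*s + s^3 - 5*s^2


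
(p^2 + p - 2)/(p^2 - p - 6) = (p - 1)/(p - 3)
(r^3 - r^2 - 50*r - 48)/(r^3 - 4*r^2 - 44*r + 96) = (r + 1)/(r - 2)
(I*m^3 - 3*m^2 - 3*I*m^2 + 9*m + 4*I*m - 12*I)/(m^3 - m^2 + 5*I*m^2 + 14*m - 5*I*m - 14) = (I*m^3 - 3*m^2*(1 + I) + m*(9 + 4*I) - 12*I)/(m^3 + m^2*(-1 + 5*I) + m*(14 - 5*I) - 14)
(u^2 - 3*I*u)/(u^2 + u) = (u - 3*I)/(u + 1)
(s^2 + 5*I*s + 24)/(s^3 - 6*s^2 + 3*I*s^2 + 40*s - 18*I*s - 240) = (s - 3*I)/(s^2 - s*(6 + 5*I) + 30*I)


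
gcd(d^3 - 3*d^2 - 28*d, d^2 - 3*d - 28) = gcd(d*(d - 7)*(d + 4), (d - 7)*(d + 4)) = d^2 - 3*d - 28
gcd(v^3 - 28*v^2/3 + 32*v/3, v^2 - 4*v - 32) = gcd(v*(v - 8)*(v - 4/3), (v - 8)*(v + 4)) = v - 8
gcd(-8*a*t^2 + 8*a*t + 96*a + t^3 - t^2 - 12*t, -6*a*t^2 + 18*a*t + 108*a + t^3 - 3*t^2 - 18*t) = t + 3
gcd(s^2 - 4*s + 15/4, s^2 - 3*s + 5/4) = s - 5/2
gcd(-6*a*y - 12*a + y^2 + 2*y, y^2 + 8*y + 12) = y + 2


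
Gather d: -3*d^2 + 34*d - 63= -3*d^2 + 34*d - 63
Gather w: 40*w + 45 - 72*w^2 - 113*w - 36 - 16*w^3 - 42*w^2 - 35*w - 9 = -16*w^3 - 114*w^2 - 108*w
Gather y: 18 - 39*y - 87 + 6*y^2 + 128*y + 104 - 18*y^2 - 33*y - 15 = -12*y^2 + 56*y + 20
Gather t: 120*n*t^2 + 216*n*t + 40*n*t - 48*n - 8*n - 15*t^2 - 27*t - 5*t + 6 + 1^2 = -56*n + t^2*(120*n - 15) + t*(256*n - 32) + 7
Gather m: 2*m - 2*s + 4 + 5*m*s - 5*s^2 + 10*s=m*(5*s + 2) - 5*s^2 + 8*s + 4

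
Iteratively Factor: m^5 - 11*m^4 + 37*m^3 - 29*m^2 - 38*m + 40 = (m - 4)*(m^4 - 7*m^3 + 9*m^2 + 7*m - 10) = (m - 5)*(m - 4)*(m^3 - 2*m^2 - m + 2) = (m - 5)*(m - 4)*(m + 1)*(m^2 - 3*m + 2) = (m - 5)*(m - 4)*(m - 2)*(m + 1)*(m - 1)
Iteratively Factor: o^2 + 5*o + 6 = (o + 3)*(o + 2)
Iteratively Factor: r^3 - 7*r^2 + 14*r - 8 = (r - 2)*(r^2 - 5*r + 4) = (r - 2)*(r - 1)*(r - 4)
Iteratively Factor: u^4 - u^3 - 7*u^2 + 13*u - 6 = (u - 1)*(u^3 - 7*u + 6) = (u - 1)*(u + 3)*(u^2 - 3*u + 2) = (u - 1)^2*(u + 3)*(u - 2)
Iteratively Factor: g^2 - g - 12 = (g - 4)*(g + 3)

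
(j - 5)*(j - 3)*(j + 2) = j^3 - 6*j^2 - j + 30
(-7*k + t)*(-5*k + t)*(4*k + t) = 140*k^3 - 13*k^2*t - 8*k*t^2 + t^3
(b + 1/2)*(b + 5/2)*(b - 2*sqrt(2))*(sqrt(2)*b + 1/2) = sqrt(2)*b^4 - 7*b^3/2 + 3*sqrt(2)*b^3 - 21*b^2/2 + sqrt(2)*b^2/4 - 35*b/8 - 3*sqrt(2)*b - 5*sqrt(2)/4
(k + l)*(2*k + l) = 2*k^2 + 3*k*l + l^2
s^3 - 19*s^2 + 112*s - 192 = (s - 8)^2*(s - 3)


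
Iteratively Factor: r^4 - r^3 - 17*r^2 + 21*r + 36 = (r + 1)*(r^3 - 2*r^2 - 15*r + 36) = (r - 3)*(r + 1)*(r^2 + r - 12) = (r - 3)*(r + 1)*(r + 4)*(r - 3)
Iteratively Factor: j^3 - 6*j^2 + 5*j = (j - 5)*(j^2 - j) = (j - 5)*(j - 1)*(j)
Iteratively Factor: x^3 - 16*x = (x + 4)*(x^2 - 4*x) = x*(x + 4)*(x - 4)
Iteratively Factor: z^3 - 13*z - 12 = (z + 1)*(z^2 - z - 12) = (z - 4)*(z + 1)*(z + 3)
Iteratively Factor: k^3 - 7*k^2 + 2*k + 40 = (k + 2)*(k^2 - 9*k + 20) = (k - 5)*(k + 2)*(k - 4)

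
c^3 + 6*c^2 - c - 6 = (c - 1)*(c + 1)*(c + 6)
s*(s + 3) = s^2 + 3*s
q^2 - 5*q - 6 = (q - 6)*(q + 1)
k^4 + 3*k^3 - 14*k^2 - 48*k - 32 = (k - 4)*(k + 1)*(k + 2)*(k + 4)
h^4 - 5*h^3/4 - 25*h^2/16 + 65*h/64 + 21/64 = (h - 7/4)*(h - 3/4)*(h + 1/4)*(h + 1)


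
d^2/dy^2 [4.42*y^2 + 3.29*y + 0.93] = 8.84000000000000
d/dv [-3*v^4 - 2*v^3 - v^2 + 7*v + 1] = -12*v^3 - 6*v^2 - 2*v + 7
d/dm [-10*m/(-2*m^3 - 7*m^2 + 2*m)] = -(40*m + 70)/(2*m^2 + 7*m - 2)^2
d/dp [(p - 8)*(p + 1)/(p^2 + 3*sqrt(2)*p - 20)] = (-(p - 8)*(p + 1)*(2*p + 3*sqrt(2)) + (2*p - 7)*(p^2 + 3*sqrt(2)*p - 20))/(p^2 + 3*sqrt(2)*p - 20)^2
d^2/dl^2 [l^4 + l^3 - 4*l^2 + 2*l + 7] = 12*l^2 + 6*l - 8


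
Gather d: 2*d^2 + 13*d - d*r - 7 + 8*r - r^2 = 2*d^2 + d*(13 - r) - r^2 + 8*r - 7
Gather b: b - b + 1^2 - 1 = 0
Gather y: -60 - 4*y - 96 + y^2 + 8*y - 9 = y^2 + 4*y - 165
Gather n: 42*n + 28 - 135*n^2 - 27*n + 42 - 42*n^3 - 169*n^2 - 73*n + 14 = -42*n^3 - 304*n^2 - 58*n + 84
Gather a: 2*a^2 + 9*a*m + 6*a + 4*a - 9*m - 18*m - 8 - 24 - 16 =2*a^2 + a*(9*m + 10) - 27*m - 48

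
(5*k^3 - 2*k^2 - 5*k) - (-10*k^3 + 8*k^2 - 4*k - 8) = 15*k^3 - 10*k^2 - k + 8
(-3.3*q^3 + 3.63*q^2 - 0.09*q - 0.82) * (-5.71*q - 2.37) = 18.843*q^4 - 12.9063*q^3 - 8.0892*q^2 + 4.8955*q + 1.9434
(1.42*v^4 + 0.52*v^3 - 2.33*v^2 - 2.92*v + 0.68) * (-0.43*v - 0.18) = -0.6106*v^5 - 0.4792*v^4 + 0.9083*v^3 + 1.675*v^2 + 0.2332*v - 0.1224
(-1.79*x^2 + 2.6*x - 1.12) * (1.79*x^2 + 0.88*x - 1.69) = -3.2041*x^4 + 3.0788*x^3 + 3.3083*x^2 - 5.3796*x + 1.8928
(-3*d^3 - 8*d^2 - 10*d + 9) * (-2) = 6*d^3 + 16*d^2 + 20*d - 18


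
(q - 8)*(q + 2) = q^2 - 6*q - 16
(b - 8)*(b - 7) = b^2 - 15*b + 56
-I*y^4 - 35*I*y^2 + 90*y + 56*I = (y - 7*I)*(y + 2*I)*(y + 4*I)*(-I*y + 1)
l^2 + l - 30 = (l - 5)*(l + 6)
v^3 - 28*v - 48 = (v - 6)*(v + 2)*(v + 4)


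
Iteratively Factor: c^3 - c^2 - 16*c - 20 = (c + 2)*(c^2 - 3*c - 10) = (c + 2)^2*(c - 5)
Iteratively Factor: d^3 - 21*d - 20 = (d + 1)*(d^2 - d - 20) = (d - 5)*(d + 1)*(d + 4)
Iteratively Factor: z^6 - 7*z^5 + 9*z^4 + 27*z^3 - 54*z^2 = (z)*(z^5 - 7*z^4 + 9*z^3 + 27*z^2 - 54*z) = z*(z - 3)*(z^4 - 4*z^3 - 3*z^2 + 18*z) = z^2*(z - 3)*(z^3 - 4*z^2 - 3*z + 18) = z^2*(z - 3)^2*(z^2 - z - 6) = z^2*(z - 3)^2*(z + 2)*(z - 3)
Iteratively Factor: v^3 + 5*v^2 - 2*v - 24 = (v - 2)*(v^2 + 7*v + 12) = (v - 2)*(v + 4)*(v + 3)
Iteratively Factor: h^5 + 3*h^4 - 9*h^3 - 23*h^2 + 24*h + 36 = (h - 2)*(h^4 + 5*h^3 + h^2 - 21*h - 18) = (h - 2)*(h + 1)*(h^3 + 4*h^2 - 3*h - 18) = (h - 2)^2*(h + 1)*(h^2 + 6*h + 9) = (h - 2)^2*(h + 1)*(h + 3)*(h + 3)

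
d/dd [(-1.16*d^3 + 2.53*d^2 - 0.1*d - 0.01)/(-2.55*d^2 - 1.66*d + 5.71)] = (2.958*d^4 + 3.8512*d^3 - 24.3256*d^2 + 28.8416*d - 0.5876)/(6.5025*d^4 + 8.466*d^3 - 26.3654*d^2 - 18.9572*d + 32.6041)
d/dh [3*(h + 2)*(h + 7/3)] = 6*h + 13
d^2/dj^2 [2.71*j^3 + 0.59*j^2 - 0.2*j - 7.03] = 16.26*j + 1.18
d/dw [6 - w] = -1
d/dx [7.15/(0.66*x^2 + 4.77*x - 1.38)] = (-9.438*x - 34.1055)/(0.66*x^2 + 4.77*x - 1.38)^2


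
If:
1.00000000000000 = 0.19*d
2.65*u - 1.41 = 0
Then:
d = 5.26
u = 0.53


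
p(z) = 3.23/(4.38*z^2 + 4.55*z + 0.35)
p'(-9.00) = 0.00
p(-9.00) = 0.01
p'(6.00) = -0.01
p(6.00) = 0.02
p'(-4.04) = 0.03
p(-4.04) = 0.06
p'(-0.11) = -1218.52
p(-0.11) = -33.13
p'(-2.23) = 0.34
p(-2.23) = 0.27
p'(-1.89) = 0.71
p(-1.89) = 0.44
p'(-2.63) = 0.17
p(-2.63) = 0.17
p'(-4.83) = 0.02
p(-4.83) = 0.04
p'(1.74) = -0.14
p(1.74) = 0.15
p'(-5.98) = 0.01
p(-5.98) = 0.02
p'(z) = 3.23*(-8.76*z - 4.55)/(4.38*z^2 + 4.55*z + 0.35)^2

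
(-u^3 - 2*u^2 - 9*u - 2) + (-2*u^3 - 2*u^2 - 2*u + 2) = -3*u^3 - 4*u^2 - 11*u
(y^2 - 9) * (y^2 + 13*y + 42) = y^4 + 13*y^3 + 33*y^2 - 117*y - 378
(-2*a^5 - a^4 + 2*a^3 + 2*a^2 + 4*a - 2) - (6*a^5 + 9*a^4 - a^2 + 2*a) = -8*a^5 - 10*a^4 + 2*a^3 + 3*a^2 + 2*a - 2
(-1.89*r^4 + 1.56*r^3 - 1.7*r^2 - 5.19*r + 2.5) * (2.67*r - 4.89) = -5.0463*r^5 + 13.4073*r^4 - 12.1674*r^3 - 5.5443*r^2 + 32.0541*r - 12.225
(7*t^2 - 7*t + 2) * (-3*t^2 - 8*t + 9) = -21*t^4 - 35*t^3 + 113*t^2 - 79*t + 18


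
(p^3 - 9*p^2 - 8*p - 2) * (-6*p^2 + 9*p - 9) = -6*p^5 + 63*p^4 - 42*p^3 + 21*p^2 + 54*p + 18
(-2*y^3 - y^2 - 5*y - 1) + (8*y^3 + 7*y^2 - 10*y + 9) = 6*y^3 + 6*y^2 - 15*y + 8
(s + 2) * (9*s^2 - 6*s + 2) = 9*s^3 + 12*s^2 - 10*s + 4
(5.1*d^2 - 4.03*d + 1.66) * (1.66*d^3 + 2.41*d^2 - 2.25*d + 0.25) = 8.466*d^5 + 5.6012*d^4 - 18.4317*d^3 + 14.3431*d^2 - 4.7425*d + 0.415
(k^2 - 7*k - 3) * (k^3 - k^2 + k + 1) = k^5 - 8*k^4 + 5*k^3 - 3*k^2 - 10*k - 3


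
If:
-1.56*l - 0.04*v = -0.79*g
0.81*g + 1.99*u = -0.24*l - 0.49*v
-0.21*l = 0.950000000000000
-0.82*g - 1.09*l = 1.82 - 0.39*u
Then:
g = -4.74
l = -4.52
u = -17.94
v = 82.88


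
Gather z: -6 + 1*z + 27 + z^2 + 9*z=z^2 + 10*z + 21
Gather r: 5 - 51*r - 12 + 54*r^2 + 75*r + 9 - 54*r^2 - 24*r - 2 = 0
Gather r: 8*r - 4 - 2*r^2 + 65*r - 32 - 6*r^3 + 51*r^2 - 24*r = -6*r^3 + 49*r^2 + 49*r - 36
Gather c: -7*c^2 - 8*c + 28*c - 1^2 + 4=-7*c^2 + 20*c + 3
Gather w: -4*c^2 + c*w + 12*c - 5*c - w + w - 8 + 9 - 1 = -4*c^2 + c*w + 7*c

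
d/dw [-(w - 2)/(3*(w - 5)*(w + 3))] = (w^2 - 4*w + 19)/(3*(w^4 - 4*w^3 - 26*w^2 + 60*w + 225))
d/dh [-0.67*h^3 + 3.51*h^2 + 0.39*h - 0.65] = -2.01*h^2 + 7.02*h + 0.39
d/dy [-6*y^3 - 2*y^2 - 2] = 2*y*(-9*y - 2)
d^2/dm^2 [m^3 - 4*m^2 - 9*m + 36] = 6*m - 8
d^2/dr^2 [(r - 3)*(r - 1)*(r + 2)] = 6*r - 4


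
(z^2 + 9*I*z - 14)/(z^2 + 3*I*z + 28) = (z + 2*I)/(z - 4*I)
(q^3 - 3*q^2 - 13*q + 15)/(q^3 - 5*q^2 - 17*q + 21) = (q - 5)/(q - 7)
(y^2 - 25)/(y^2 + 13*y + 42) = (y^2 - 25)/(y^2 + 13*y + 42)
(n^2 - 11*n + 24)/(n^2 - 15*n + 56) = (n - 3)/(n - 7)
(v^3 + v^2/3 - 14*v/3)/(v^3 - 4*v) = (v + 7/3)/(v + 2)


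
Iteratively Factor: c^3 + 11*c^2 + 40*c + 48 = (c + 4)*(c^2 + 7*c + 12) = (c + 4)^2*(c + 3)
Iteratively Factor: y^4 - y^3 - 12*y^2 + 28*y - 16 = (y - 1)*(y^3 - 12*y + 16) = (y - 1)*(y + 4)*(y^2 - 4*y + 4) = (y - 2)*(y - 1)*(y + 4)*(y - 2)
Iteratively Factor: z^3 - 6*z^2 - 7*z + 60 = (z + 3)*(z^2 - 9*z + 20) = (z - 4)*(z + 3)*(z - 5)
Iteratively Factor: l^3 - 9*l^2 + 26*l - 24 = (l - 2)*(l^2 - 7*l + 12) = (l - 4)*(l - 2)*(l - 3)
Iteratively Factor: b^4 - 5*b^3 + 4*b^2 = (b)*(b^3 - 5*b^2 + 4*b) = b^2*(b^2 - 5*b + 4) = b^2*(b - 4)*(b - 1)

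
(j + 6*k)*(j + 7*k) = j^2 + 13*j*k + 42*k^2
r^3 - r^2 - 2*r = r*(r - 2)*(r + 1)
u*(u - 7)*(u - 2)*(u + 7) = u^4 - 2*u^3 - 49*u^2 + 98*u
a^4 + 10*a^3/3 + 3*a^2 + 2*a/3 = a*(a + 1/3)*(a + 1)*(a + 2)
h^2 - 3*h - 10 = (h - 5)*(h + 2)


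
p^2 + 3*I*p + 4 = (p - I)*(p + 4*I)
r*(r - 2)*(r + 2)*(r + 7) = r^4 + 7*r^3 - 4*r^2 - 28*r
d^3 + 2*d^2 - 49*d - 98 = (d - 7)*(d + 2)*(d + 7)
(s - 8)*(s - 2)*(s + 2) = s^3 - 8*s^2 - 4*s + 32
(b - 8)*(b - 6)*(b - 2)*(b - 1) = b^4 - 17*b^3 + 92*b^2 - 172*b + 96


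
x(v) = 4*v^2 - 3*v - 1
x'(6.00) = 45.00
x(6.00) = 125.00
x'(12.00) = 93.00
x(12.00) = 539.00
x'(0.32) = -0.44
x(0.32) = -1.55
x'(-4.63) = -40.04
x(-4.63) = 98.64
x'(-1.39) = -14.12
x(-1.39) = 10.90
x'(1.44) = 8.52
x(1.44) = 2.97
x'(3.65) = 26.20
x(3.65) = 41.34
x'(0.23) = -1.16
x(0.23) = -1.48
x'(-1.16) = -12.28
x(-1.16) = 7.86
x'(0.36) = -0.12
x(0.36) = -1.56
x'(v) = 8*v - 3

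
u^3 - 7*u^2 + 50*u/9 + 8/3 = (u - 6)*(u - 4/3)*(u + 1/3)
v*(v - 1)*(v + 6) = v^3 + 5*v^2 - 6*v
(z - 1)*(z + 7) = z^2 + 6*z - 7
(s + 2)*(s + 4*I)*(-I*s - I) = -I*s^3 + 4*s^2 - 3*I*s^2 + 12*s - 2*I*s + 8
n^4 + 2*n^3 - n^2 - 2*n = n*(n - 1)*(n + 1)*(n + 2)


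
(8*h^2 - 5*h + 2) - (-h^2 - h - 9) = 9*h^2 - 4*h + 11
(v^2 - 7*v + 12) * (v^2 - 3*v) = v^4 - 10*v^3 + 33*v^2 - 36*v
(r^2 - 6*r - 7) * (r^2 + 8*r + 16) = r^4 + 2*r^3 - 39*r^2 - 152*r - 112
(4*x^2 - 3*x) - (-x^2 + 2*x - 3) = 5*x^2 - 5*x + 3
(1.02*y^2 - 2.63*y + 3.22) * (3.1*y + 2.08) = 3.162*y^3 - 6.0314*y^2 + 4.5116*y + 6.6976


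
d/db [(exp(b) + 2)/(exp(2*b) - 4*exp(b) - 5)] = (-2*(exp(b) - 2)*(exp(b) + 2) + exp(2*b) - 4*exp(b) - 5)*exp(b)/(-exp(2*b) + 4*exp(b) + 5)^2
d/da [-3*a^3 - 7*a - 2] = -9*a^2 - 7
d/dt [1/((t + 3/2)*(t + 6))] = 2*(-4*t - 15)/(4*t^4 + 60*t^3 + 297*t^2 + 540*t + 324)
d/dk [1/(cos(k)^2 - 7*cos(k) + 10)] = (2*cos(k) - 7)*sin(k)/(cos(k)^2 - 7*cos(k) + 10)^2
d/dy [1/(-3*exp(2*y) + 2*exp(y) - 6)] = (6*exp(y) - 2)*exp(y)/(3*exp(2*y) - 2*exp(y) + 6)^2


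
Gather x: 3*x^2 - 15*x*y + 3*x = 3*x^2 + x*(3 - 15*y)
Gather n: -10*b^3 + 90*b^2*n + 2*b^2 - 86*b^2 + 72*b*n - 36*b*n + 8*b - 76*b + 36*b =-10*b^3 - 84*b^2 - 32*b + n*(90*b^2 + 36*b)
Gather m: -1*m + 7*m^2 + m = 7*m^2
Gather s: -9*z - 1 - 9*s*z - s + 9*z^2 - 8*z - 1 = s*(-9*z - 1) + 9*z^2 - 17*z - 2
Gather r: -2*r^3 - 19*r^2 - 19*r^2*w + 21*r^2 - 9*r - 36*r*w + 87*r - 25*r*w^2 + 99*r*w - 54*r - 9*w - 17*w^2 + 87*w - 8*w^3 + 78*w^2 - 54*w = -2*r^3 + r^2*(2 - 19*w) + r*(-25*w^2 + 63*w + 24) - 8*w^3 + 61*w^2 + 24*w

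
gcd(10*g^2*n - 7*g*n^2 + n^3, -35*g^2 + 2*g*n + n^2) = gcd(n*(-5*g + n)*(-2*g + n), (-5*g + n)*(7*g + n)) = 5*g - n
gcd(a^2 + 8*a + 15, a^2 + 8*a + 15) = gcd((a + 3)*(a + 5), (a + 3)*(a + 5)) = a^2 + 8*a + 15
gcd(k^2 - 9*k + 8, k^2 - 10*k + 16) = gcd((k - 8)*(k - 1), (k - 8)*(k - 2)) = k - 8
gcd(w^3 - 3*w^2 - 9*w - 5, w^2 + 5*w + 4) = w + 1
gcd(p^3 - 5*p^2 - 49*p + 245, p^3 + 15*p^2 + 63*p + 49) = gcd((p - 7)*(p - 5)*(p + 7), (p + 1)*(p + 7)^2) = p + 7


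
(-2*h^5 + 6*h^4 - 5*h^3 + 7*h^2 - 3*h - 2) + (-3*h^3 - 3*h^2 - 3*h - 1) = -2*h^5 + 6*h^4 - 8*h^3 + 4*h^2 - 6*h - 3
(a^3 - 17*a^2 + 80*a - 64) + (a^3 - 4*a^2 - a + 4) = 2*a^3 - 21*a^2 + 79*a - 60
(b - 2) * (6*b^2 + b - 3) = 6*b^3 - 11*b^2 - 5*b + 6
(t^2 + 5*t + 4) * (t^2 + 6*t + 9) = t^4 + 11*t^3 + 43*t^2 + 69*t + 36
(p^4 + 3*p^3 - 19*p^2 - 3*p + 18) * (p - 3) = p^5 - 28*p^3 + 54*p^2 + 27*p - 54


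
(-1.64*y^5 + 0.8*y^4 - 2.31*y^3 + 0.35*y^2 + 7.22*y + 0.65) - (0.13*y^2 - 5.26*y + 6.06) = -1.64*y^5 + 0.8*y^4 - 2.31*y^3 + 0.22*y^2 + 12.48*y - 5.41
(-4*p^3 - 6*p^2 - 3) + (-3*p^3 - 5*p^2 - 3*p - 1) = -7*p^3 - 11*p^2 - 3*p - 4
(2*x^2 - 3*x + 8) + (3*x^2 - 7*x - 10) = 5*x^2 - 10*x - 2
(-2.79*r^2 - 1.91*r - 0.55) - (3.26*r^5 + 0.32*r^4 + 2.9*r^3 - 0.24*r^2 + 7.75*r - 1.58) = -3.26*r^5 - 0.32*r^4 - 2.9*r^3 - 2.55*r^2 - 9.66*r + 1.03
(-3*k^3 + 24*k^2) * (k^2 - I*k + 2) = -3*k^5 + 24*k^4 + 3*I*k^4 - 6*k^3 - 24*I*k^3 + 48*k^2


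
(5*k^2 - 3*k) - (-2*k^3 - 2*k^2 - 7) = 2*k^3 + 7*k^2 - 3*k + 7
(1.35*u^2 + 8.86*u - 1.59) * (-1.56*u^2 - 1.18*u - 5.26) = -2.106*u^4 - 15.4146*u^3 - 15.0754*u^2 - 44.7274*u + 8.3634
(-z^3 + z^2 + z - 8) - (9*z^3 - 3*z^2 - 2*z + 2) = -10*z^3 + 4*z^2 + 3*z - 10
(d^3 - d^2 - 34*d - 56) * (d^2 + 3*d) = d^5 + 2*d^4 - 37*d^3 - 158*d^2 - 168*d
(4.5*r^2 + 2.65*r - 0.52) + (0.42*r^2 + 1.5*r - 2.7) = 4.92*r^2 + 4.15*r - 3.22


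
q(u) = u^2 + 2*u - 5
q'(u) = 2*u + 2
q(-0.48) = -5.73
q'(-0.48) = 1.04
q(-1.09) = -5.99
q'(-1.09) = -0.18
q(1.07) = -1.72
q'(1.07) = 4.14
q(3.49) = 14.16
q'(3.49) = 8.98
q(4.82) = 27.87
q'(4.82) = 11.64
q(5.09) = 31.09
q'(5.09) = 12.18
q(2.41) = 5.63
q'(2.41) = 6.82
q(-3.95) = 2.70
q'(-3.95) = -5.90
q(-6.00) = 19.00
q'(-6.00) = -10.00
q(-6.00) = 19.00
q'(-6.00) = -10.00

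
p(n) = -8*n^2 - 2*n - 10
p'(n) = -16*n - 2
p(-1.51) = -25.22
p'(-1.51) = 22.16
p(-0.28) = -10.07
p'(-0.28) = 2.48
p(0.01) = -10.02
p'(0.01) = -2.16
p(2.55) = -67.12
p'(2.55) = -42.80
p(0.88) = -17.96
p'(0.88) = -16.08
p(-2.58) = -58.09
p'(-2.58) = 39.28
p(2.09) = -49.12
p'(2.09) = -35.44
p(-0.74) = -12.90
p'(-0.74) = 9.84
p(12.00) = -1186.00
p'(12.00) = -194.00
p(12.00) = -1186.00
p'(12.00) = -194.00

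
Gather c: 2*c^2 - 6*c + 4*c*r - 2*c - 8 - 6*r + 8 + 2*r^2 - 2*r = 2*c^2 + c*(4*r - 8) + 2*r^2 - 8*r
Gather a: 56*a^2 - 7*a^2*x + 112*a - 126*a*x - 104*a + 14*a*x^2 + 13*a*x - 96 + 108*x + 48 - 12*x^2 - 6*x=a^2*(56 - 7*x) + a*(14*x^2 - 113*x + 8) - 12*x^2 + 102*x - 48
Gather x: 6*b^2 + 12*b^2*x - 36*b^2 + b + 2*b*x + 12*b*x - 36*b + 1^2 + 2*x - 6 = -30*b^2 - 35*b + x*(12*b^2 + 14*b + 2) - 5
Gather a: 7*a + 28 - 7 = 7*a + 21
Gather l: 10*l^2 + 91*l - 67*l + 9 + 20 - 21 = 10*l^2 + 24*l + 8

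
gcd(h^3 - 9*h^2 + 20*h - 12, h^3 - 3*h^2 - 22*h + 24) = h^2 - 7*h + 6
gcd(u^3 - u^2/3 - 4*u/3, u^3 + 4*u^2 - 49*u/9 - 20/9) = u - 4/3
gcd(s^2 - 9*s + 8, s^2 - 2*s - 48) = s - 8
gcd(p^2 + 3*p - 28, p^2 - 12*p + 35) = 1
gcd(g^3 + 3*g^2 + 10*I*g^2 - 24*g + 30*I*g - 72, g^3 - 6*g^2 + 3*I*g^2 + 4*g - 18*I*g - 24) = g + 4*I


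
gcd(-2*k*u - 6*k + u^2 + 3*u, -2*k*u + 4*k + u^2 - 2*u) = -2*k + u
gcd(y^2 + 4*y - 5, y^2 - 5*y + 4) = y - 1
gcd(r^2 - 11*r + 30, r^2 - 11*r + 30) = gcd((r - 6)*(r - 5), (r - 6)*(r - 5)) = r^2 - 11*r + 30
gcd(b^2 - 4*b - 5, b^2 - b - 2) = b + 1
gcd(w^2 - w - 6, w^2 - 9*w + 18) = w - 3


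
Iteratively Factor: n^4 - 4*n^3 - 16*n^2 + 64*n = (n - 4)*(n^3 - 16*n) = n*(n - 4)*(n^2 - 16) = n*(n - 4)^2*(n + 4)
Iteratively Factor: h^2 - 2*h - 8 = (h + 2)*(h - 4)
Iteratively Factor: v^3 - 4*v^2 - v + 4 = (v + 1)*(v^2 - 5*v + 4) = (v - 4)*(v + 1)*(v - 1)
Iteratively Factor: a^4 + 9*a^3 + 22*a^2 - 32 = (a + 4)*(a^3 + 5*a^2 + 2*a - 8) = (a - 1)*(a + 4)*(a^2 + 6*a + 8) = (a - 1)*(a + 4)^2*(a + 2)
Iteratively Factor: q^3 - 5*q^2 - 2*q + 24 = (q - 3)*(q^2 - 2*q - 8) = (q - 3)*(q + 2)*(q - 4)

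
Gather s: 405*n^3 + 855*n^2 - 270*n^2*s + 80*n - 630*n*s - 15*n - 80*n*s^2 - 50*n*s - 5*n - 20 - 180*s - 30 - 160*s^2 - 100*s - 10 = 405*n^3 + 855*n^2 + 60*n + s^2*(-80*n - 160) + s*(-270*n^2 - 680*n - 280) - 60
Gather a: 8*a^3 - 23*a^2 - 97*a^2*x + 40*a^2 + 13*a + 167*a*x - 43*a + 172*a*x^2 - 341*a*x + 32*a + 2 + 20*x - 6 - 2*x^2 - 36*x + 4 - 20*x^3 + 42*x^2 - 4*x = 8*a^3 + a^2*(17 - 97*x) + a*(172*x^2 - 174*x + 2) - 20*x^3 + 40*x^2 - 20*x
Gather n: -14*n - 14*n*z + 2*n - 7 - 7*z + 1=n*(-14*z - 12) - 7*z - 6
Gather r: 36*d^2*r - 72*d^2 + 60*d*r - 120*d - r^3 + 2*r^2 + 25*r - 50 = -72*d^2 - 120*d - r^3 + 2*r^2 + r*(36*d^2 + 60*d + 25) - 50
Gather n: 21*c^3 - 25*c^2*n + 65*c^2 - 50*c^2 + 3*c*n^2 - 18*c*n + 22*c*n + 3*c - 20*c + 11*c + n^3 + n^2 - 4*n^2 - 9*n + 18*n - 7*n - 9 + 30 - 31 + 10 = 21*c^3 + 15*c^2 - 6*c + n^3 + n^2*(3*c - 3) + n*(-25*c^2 + 4*c + 2)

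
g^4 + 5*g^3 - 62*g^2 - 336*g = g*(g - 8)*(g + 6)*(g + 7)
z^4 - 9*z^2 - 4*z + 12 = (z - 3)*(z - 1)*(z + 2)^2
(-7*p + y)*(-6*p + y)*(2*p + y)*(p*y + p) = 84*p^4*y + 84*p^4 + 16*p^3*y^2 + 16*p^3*y - 11*p^2*y^3 - 11*p^2*y^2 + p*y^4 + p*y^3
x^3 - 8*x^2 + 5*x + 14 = (x - 7)*(x - 2)*(x + 1)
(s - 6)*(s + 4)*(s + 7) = s^3 + 5*s^2 - 38*s - 168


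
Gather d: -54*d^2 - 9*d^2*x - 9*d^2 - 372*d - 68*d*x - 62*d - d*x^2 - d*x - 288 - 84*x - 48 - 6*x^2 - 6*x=d^2*(-9*x - 63) + d*(-x^2 - 69*x - 434) - 6*x^2 - 90*x - 336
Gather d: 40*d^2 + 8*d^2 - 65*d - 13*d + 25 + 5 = 48*d^2 - 78*d + 30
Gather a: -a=-a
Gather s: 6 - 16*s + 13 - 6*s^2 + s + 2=-6*s^2 - 15*s + 21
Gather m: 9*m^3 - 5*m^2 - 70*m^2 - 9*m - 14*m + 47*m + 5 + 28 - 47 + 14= 9*m^3 - 75*m^2 + 24*m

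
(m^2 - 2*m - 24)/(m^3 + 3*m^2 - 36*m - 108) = (m + 4)/(m^2 + 9*m + 18)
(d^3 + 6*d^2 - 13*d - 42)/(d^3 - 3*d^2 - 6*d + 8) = (d^2 + 4*d - 21)/(d^2 - 5*d + 4)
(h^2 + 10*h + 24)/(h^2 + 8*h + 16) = (h + 6)/(h + 4)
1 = 1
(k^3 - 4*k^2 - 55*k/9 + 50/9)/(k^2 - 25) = (k^2 + k - 10/9)/(k + 5)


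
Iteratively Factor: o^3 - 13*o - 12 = (o + 3)*(o^2 - 3*o - 4) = (o + 1)*(o + 3)*(o - 4)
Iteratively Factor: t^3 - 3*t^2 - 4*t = (t - 4)*(t^2 + t) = (t - 4)*(t + 1)*(t)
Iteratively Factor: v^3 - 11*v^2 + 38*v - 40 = (v - 4)*(v^2 - 7*v + 10) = (v - 5)*(v - 4)*(v - 2)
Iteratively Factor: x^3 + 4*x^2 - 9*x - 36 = (x + 3)*(x^2 + x - 12) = (x + 3)*(x + 4)*(x - 3)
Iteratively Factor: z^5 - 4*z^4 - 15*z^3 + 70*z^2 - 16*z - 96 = (z + 4)*(z^4 - 8*z^3 + 17*z^2 + 2*z - 24) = (z - 3)*(z + 4)*(z^3 - 5*z^2 + 2*z + 8) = (z - 3)*(z - 2)*(z + 4)*(z^2 - 3*z - 4) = (z - 3)*(z - 2)*(z + 1)*(z + 4)*(z - 4)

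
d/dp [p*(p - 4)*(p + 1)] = 3*p^2 - 6*p - 4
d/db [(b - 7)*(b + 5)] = 2*b - 2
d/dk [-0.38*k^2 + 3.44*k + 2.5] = 3.44 - 0.76*k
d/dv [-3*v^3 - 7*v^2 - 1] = v*(-9*v - 14)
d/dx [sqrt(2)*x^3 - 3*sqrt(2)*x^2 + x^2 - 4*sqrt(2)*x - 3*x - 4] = 3*sqrt(2)*x^2 - 6*sqrt(2)*x + 2*x - 4*sqrt(2) - 3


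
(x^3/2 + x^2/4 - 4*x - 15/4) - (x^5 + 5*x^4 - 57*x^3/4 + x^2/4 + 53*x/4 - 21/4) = -x^5 - 5*x^4 + 59*x^3/4 - 69*x/4 + 3/2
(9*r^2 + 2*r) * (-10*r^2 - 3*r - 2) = -90*r^4 - 47*r^3 - 24*r^2 - 4*r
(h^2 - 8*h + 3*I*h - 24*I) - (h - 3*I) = h^2 - 9*h + 3*I*h - 21*I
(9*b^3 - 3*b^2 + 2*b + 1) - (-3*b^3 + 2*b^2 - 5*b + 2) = 12*b^3 - 5*b^2 + 7*b - 1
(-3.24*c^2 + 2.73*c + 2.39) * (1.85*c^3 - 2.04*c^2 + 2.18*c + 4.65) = -5.994*c^5 + 11.6601*c^4 - 8.2109*c^3 - 13.9902*c^2 + 17.9047*c + 11.1135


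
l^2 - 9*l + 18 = (l - 6)*(l - 3)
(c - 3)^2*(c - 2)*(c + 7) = c^4 - c^3 - 35*c^2 + 129*c - 126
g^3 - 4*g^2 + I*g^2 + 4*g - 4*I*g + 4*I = (g - 2)^2*(g + I)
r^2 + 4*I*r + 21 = (r - 3*I)*(r + 7*I)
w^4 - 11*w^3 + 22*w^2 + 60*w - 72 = (w - 6)^2*(w - 1)*(w + 2)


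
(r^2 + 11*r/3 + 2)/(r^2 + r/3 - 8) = (3*r + 2)/(3*r - 8)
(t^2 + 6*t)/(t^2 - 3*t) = (t + 6)/(t - 3)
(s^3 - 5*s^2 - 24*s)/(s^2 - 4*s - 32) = s*(s + 3)/(s + 4)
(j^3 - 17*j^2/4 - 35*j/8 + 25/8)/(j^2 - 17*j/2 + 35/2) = (8*j^2 + 6*j - 5)/(4*(2*j - 7))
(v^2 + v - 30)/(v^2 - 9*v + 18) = (v^2 + v - 30)/(v^2 - 9*v + 18)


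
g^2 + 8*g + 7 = (g + 1)*(g + 7)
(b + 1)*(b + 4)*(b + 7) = b^3 + 12*b^2 + 39*b + 28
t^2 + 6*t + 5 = (t + 1)*(t + 5)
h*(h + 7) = h^2 + 7*h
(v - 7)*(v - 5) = v^2 - 12*v + 35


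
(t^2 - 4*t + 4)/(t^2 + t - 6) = (t - 2)/(t + 3)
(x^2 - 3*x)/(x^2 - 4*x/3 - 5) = 3*x/(3*x + 5)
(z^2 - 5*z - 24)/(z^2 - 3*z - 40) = (z + 3)/(z + 5)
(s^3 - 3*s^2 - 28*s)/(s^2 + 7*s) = (s^2 - 3*s - 28)/(s + 7)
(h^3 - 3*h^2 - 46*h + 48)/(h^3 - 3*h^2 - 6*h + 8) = (h^2 - 2*h - 48)/(h^2 - 2*h - 8)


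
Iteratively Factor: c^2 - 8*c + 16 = (c - 4)*(c - 4)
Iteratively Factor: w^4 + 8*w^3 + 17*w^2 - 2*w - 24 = (w - 1)*(w^3 + 9*w^2 + 26*w + 24) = (w - 1)*(w + 3)*(w^2 + 6*w + 8) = (w - 1)*(w + 2)*(w + 3)*(w + 4)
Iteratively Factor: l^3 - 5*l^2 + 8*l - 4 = (l - 1)*(l^2 - 4*l + 4) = (l - 2)*(l - 1)*(l - 2)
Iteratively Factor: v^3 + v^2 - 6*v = (v - 2)*(v^2 + 3*v) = (v - 2)*(v + 3)*(v)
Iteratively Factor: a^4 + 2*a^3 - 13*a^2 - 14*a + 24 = (a + 2)*(a^3 - 13*a + 12) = (a - 1)*(a + 2)*(a^2 + a - 12) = (a - 3)*(a - 1)*(a + 2)*(a + 4)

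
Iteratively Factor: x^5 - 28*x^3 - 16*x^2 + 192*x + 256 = (x - 4)*(x^4 + 4*x^3 - 12*x^2 - 64*x - 64) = (x - 4)^2*(x^3 + 8*x^2 + 20*x + 16) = (x - 4)^2*(x + 2)*(x^2 + 6*x + 8) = (x - 4)^2*(x + 2)^2*(x + 4)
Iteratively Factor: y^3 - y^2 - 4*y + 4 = (y - 1)*(y^2 - 4) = (y - 2)*(y - 1)*(y + 2)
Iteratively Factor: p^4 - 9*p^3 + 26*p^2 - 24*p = (p - 4)*(p^3 - 5*p^2 + 6*p) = (p - 4)*(p - 2)*(p^2 - 3*p) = p*(p - 4)*(p - 2)*(p - 3)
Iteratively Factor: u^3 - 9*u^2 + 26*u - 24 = (u - 4)*(u^2 - 5*u + 6) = (u - 4)*(u - 3)*(u - 2)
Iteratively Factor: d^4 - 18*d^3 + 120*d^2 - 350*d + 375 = (d - 3)*(d^3 - 15*d^2 + 75*d - 125) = (d - 5)*(d - 3)*(d^2 - 10*d + 25) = (d - 5)^2*(d - 3)*(d - 5)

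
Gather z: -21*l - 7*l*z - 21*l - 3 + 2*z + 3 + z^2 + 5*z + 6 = -42*l + z^2 + z*(7 - 7*l) + 6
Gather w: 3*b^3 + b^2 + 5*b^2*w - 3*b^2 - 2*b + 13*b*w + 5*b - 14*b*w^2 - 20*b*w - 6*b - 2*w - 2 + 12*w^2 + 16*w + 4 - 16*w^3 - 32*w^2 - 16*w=3*b^3 - 2*b^2 - 3*b - 16*w^3 + w^2*(-14*b - 20) + w*(5*b^2 - 7*b - 2) + 2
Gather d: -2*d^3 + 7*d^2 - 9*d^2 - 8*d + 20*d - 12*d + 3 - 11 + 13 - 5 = -2*d^3 - 2*d^2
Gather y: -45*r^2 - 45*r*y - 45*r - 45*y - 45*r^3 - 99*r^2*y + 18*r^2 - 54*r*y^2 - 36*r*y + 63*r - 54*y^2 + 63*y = -45*r^3 - 27*r^2 + 18*r + y^2*(-54*r - 54) + y*(-99*r^2 - 81*r + 18)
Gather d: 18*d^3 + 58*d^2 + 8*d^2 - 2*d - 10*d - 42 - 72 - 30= 18*d^3 + 66*d^2 - 12*d - 144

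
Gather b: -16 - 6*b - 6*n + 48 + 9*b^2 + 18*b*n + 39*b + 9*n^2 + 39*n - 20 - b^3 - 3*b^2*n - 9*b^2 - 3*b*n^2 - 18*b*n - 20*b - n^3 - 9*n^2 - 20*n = -b^3 - 3*b^2*n + b*(13 - 3*n^2) - n^3 + 13*n + 12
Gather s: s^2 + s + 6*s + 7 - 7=s^2 + 7*s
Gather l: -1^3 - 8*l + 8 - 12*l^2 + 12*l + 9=-12*l^2 + 4*l + 16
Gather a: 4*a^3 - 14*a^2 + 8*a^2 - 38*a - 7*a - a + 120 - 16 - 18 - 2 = 4*a^3 - 6*a^2 - 46*a + 84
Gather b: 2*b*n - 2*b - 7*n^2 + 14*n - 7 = b*(2*n - 2) - 7*n^2 + 14*n - 7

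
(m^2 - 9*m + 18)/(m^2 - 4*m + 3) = (m - 6)/(m - 1)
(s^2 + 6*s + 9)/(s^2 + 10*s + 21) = (s + 3)/(s + 7)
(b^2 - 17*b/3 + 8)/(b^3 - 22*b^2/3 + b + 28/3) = (3*b^2 - 17*b + 24)/(3*b^3 - 22*b^2 + 3*b + 28)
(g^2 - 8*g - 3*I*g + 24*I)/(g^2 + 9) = (g - 8)/(g + 3*I)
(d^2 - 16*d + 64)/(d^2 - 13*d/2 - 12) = 2*(d - 8)/(2*d + 3)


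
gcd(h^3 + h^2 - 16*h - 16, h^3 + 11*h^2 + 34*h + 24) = h^2 + 5*h + 4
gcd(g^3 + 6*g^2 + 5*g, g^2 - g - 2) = g + 1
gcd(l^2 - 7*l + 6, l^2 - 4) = 1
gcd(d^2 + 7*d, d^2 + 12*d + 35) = d + 7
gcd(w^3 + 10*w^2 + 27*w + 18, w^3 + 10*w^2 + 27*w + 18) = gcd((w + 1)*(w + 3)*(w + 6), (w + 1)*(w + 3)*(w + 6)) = w^3 + 10*w^2 + 27*w + 18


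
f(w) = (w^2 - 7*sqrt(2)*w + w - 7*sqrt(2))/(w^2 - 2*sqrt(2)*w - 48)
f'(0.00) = 0.17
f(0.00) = 0.21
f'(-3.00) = 0.73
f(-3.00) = -0.85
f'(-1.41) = 0.29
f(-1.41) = -0.11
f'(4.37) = 0.11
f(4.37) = 0.72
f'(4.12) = 0.10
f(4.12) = 0.69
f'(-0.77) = 0.23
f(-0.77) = 0.05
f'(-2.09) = 0.41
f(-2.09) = -0.35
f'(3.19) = 0.10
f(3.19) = 0.60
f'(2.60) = 0.10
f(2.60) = 0.54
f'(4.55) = 0.11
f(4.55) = 0.74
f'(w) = (-2*w + 2*sqrt(2))*(w^2 - 7*sqrt(2)*w + w - 7*sqrt(2))/(w^2 - 2*sqrt(2)*w - 48)^2 + (2*w - 7*sqrt(2) + 1)/(w^2 - 2*sqrt(2)*w - 48) = (-w^2 + 5*sqrt(2)*w^2 - 96*w + 14*sqrt(2)*w - 76 + 336*sqrt(2))/(w^4 - 4*sqrt(2)*w^3 - 88*w^2 + 192*sqrt(2)*w + 2304)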